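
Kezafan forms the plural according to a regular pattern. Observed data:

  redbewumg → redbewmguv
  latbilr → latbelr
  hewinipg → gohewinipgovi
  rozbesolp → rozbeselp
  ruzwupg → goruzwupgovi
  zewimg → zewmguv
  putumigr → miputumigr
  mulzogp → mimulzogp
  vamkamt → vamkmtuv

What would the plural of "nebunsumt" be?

"nebunsumt" has second-to-last letter 'm'. The stems whose second-to-last letter is 'm' (redbewumg → redbewmguv, vamkamt → vamkmtuv, zewimg → zewmguv) delete the last vowel and add -uv.
So nebunsumt → nebunsmtuv.

nebunsmtuv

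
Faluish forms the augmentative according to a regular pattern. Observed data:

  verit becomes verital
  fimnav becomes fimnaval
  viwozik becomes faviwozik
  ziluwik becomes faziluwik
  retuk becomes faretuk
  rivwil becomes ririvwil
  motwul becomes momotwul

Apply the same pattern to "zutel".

zuzutel

"zutel" ends in -l. The stems ending in -l (rivwil → ririvwil, motwul → momotwul) repeat the first consonant+vowel as a prefix.
So zutel → zuzutel.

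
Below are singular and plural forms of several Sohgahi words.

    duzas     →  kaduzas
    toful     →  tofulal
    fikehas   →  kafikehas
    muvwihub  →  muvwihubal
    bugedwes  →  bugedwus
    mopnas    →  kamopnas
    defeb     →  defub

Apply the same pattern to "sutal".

kasutal

duzas and bugedwes both end in -s yet inflect differently (kaduzas, bugedwus), so the final letter is not what conditions the rule; the last vowel is.
"sutal" has last vowel 'a'. The stems whose last vowel is 'a' (duzas → kaduzas, mopnas → kamopnas, fikehas → kafikehas) add the prefix ka-.
So sutal → kasutal.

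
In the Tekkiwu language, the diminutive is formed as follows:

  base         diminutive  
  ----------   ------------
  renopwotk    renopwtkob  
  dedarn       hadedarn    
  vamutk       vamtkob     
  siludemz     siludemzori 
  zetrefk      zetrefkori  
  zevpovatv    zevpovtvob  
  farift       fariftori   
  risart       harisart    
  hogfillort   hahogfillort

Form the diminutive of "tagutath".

vamutk and zetrefk both end in -k yet inflect differently (vamtkob, zetrefkori), so the final letter is not what conditions the rule; the second-to-last letter is.
"tagutath" has second-to-last letter 't'. The stems whose second-to-last letter is 't' (zevpovatv → zevpovtvob, vamutk → vamtkob, renopwotk → renopwtkob) delete the last vowel and add -ob.
The other patterns: stems whose second-to-last letter is 'r' add the prefix ha-; stems whose second-to-last letter is 'f' or 'm' add -ori.
So tagutath → tagutthob.

tagutthob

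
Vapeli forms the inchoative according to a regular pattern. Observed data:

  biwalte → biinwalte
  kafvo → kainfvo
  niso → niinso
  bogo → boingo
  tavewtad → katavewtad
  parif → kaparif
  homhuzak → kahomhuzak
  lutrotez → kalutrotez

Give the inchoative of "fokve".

foinkve

biwalte and lutrotez both have last vowel 'e' yet inflect differently (biinwalte, kalutrotez), so the last vowel is not what conditions the rule; whether the stem ends in a vowel or a consonant is.
"fokve" ends in a vowel. The stems ending in a vowel (biwalte → biinwalte, kafvo → kainfvo, niso → niinso) insert -in- after the first vowel.
The other pattern: stems ending in a consonant add the prefix ka-.
So fokve → foinkve.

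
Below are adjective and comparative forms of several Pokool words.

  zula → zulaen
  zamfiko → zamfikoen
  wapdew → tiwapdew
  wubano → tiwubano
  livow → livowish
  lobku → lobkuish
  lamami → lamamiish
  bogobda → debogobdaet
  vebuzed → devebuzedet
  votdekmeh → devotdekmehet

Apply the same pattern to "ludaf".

ludafish

zamfiko and wubano both end in -o yet inflect differently (zamfikoen, tiwubano), so the final letter is not what conditions the rule; the first letter is.
"ludaf" begins with l-. The stems beginning with l- (livow → livowish, lobku → lobkuish, lamami → lamamiish) add -ish.
The other patterns: stems beginning with z- add -en; stems beginning with w- add the prefix ti-; stems beginning with b- or v- add de- … -et around the stem.
So ludaf → ludafish.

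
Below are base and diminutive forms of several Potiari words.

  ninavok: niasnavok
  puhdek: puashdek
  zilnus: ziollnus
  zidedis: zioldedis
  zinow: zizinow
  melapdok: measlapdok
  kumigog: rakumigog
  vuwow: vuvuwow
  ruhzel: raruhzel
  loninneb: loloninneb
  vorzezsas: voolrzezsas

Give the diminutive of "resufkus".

"resufkus" ends in -s. The stems ending in -s (zilnus → ziollnus, zidedis → zioldedis, vorzezsas → voolrzezsas) insert -ol- after the first vowel.
So resufkus → reolsufkus.

reolsufkus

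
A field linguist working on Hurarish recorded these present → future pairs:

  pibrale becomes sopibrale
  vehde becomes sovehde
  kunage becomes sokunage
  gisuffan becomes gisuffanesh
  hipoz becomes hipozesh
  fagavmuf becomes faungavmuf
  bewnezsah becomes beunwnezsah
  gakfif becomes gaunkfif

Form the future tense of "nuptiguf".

nuunptiguf

"nuptiguf" ends in -f. The stems ending in -f (fagavmuf → faungavmuf, gakfif → gaunkfif) insert -un- after the first vowel.
So nuptiguf → nuunptiguf.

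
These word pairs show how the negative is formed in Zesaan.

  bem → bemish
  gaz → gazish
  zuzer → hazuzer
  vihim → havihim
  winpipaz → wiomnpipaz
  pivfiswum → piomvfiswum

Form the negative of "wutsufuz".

bem and vihim both end in -m yet inflect differently (bemish, havihim), so the final letter is not what conditions the rule; the number of vowels is.
"wutsufuz" has 3 vowels. The stems with 3 vowels (winpipaz → wiomnpipaz, pivfiswum → piomvfiswum) insert -om- after the first vowel.
So wutsufuz → wuomtsufuz.

wuomtsufuz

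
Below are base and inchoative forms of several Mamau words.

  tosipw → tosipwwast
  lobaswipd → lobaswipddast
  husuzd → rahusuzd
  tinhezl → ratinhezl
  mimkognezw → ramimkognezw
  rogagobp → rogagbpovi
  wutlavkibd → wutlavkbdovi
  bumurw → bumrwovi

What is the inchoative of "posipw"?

posipwwast

lobaswipd and husuzd both end in -d yet inflect differently (lobaswipddast, rahusuzd), so the final letter is not what conditions the rule; the second-to-last letter is.
"posipw" has second-to-last letter 'p'. The stems whose second-to-last letter is 'p' (tosipw → tosipwwast, lobaswipd → lobaswipddast) double the final consonant and add -ast.
The other patterns: stems whose second-to-last letter is 'z' add the prefix ra-; stems whose second-to-last letter is 'b' or 'r' delete the last vowel and add -ovi.
So posipw → posipwwast.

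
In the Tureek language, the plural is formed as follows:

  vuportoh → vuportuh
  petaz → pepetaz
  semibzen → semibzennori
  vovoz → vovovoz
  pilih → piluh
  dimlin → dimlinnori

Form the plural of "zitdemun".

zitdemunnori

"zitdemun" ends in -n. The stems ending in -n (dimlin → dimlinnori, semibzen → semibzennori) double the final consonant and add -ori.
So zitdemun → zitdemunnori.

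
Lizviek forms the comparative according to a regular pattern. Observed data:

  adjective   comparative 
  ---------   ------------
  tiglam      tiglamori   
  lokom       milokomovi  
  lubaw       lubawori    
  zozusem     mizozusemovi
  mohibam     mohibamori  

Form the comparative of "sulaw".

sulawori

"sulaw" has last vowel 'a'. The stems whose last vowel is 'a' (lubaw → lubawori, tiglam → tiglamori, mohibam → mohibamori) add -ori.
So sulaw → sulawori.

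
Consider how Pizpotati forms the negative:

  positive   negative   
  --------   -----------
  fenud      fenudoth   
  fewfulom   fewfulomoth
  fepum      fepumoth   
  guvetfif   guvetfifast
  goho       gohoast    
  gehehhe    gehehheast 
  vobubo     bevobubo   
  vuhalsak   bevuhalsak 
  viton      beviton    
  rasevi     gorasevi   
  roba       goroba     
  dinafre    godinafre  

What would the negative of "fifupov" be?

fifupovoth

goho and vobubo both end in -o yet inflect differently (gohoast, bevobubo), so the final letter is not what conditions the rule; the first letter is.
"fifupov" begins with f-. The stems beginning with f- (fenud → fenudoth, fewfulom → fewfulomoth, fepum → fepumoth) add -oth.
The other patterns: stems beginning with g- add -ast; stems beginning with v- add the prefix be-; stems beginning with d- or r- add the prefix go-.
So fifupov → fifupovoth.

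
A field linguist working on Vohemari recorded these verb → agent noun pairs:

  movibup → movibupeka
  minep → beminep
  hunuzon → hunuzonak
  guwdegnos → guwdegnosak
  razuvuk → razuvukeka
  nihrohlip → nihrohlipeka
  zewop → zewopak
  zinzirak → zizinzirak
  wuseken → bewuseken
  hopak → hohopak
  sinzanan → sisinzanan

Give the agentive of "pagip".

pagipeka

hunuzon and sinzanan both end in -n yet inflect differently (hunuzonak, sisinzanan), so the final letter is not what conditions the rule; the last vowel is.
"pagip" has last vowel 'i'. The one such stem in the data (nihrohlip → nihrohlipeka) adds -eka, so the same rule applies.
So pagip → pagipeka.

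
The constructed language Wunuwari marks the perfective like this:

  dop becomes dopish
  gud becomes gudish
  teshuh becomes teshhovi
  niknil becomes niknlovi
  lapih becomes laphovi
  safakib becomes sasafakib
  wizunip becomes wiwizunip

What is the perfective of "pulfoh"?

pulfhovi

dop and wizunip both end in -p yet inflect differently (dopish, wiwizunip), so the final letter is not what conditions the rule; the number of vowels is.
"pulfoh" has 2 vowels. The stems with 2 vowels (teshuh → teshhovi, niknil → niknlovi, lapih → laphovi) delete the last vowel and add -ovi.
The other patterns: stems with 1 vowel add -ish; stems with 3 vowels repeat the first consonant+vowel as a prefix.
So pulfoh → pulfhovi.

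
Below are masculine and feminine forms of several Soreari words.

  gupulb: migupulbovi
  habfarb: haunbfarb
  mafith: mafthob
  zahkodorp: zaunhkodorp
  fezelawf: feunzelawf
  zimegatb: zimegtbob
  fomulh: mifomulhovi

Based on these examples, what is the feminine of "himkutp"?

himktpob

fomulh and mafith both end in -h yet inflect differently (mifomulhovi, mafthob), so the final letter is not what conditions the rule; the second-to-last letter is.
"himkutp" has second-to-last letter 't'. The stems whose second-to-last letter is 't' (mafith → mafthob, zimegatb → zimegtbob) delete the last vowel and add -ob.
So himkutp → himktpob.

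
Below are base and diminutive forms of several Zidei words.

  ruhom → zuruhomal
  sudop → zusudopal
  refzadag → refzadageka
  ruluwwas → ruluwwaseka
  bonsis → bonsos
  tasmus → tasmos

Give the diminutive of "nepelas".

"nepelas" has last vowel 'a'. The stems whose last vowel is 'a' (refzadag → refzadageka, ruluwwas → ruluwwaseka) add -eka.
The other patterns: stems whose last vowel is 'o' add zu- … -al around the stem; stems whose last vowel is 'i' or 'u' change the last vowel to 'o'.
So nepelas → nepelaseka.

nepelaseka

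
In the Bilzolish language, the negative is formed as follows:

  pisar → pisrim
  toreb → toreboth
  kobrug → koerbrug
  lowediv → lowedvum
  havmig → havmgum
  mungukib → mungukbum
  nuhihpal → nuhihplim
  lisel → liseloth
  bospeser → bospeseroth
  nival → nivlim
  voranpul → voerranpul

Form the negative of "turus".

voranpul and lisel both end in -l yet inflect differently (voerranpul, liseloth), so the final letter is not what conditions the rule; the last vowel is.
"turus" has last vowel 'u'. The stems whose last vowel is 'u' (kobrug → koerbrug, voranpul → voerranpul) insert -er- after the first vowel.
So turus → tuerrus.

tuerrus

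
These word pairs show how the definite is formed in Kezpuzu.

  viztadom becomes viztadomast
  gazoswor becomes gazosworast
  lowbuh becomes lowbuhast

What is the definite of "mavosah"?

mavosahast

Every pair shown (viztadom → viztadomast, gazoswor → gazosworast, lowbuh → lowbuhast) follows the same rule: add -ast.
So mavosah → mavosahast.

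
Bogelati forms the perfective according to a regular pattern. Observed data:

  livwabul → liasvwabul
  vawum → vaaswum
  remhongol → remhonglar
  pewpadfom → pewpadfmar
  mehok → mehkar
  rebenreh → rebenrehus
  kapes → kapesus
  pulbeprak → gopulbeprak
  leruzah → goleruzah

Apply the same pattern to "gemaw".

gogemaw

livwabul and remhongol both end in -l yet inflect differently (liasvwabul, remhonglar), so the final letter is not what conditions the rule; the last vowel is.
"gemaw" has last vowel 'a'. The stems whose last vowel is 'a' (pulbeprak → gopulbeprak, leruzah → goleruzah) add the prefix go-.
The other patterns: stems whose last vowel is 'u' insert -as- after the first vowel; stems whose last vowel is 'o' delete the last vowel and add -ar; stems whose last vowel is 'e' add -us.
So gemaw → gogemaw.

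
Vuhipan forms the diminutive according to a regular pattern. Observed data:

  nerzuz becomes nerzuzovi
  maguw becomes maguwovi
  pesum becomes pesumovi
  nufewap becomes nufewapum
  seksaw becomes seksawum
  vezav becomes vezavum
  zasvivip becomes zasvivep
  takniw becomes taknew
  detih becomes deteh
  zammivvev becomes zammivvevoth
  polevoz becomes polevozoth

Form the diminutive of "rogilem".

"rogilem" has last vowel 'e'. The one such stem in the data (zammivvev → zammivvevoth) adds -oth, so the same rule applies.
The other patterns: stems whose last vowel is 'u' add -ovi; stems whose last vowel is 'a' add -um; stems whose last vowel is 'i' change the last vowel to 'e'.
So rogilem → rogilemoth.

rogilemoth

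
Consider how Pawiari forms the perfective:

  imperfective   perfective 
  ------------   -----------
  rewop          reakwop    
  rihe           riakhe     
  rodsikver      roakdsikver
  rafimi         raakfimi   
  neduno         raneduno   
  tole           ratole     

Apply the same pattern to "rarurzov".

raakrurzov

rihe and tole both end in -e yet inflect differently (riakhe, ratole), so the final letter is not what conditions the rule; the first letter is.
"rarurzov" begins with r-. The stems beginning with r- (rewop → reakwop, rihe → riakhe, rodsikver → roakdsikver) insert -ak- after the first vowel.
The other pattern: stems beginning with n- or t- add the prefix ra-.
So rarurzov → raakrurzov.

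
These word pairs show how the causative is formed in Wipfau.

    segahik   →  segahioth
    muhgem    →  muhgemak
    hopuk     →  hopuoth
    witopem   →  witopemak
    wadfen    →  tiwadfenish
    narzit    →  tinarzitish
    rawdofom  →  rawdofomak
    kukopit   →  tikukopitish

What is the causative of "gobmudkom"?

gobmudkomak

muhgem and wadfen both have last vowel 'e' yet inflect differently (muhgemak, tiwadfenish), so the last vowel is not what conditions the rule; the final letter is.
"gobmudkom" ends in -m. The stems ending in -m (rawdofom → rawdofomak, muhgem → muhgemak, witopem → witopemak) add -ak.
So gobmudkom → gobmudkomak.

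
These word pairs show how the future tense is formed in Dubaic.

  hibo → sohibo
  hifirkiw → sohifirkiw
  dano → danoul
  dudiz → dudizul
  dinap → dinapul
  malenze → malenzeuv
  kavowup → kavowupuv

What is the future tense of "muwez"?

hibo and dano both end in -o yet inflect differently (sohibo, danoul), so the final letter is not what conditions the rule; the first letter is.
"muwez" begins with m-. The one such stem in the data (malenze → malenzeuv) adds -uv, so the same rule applies.
So muwez → muwezuv.

muwezuv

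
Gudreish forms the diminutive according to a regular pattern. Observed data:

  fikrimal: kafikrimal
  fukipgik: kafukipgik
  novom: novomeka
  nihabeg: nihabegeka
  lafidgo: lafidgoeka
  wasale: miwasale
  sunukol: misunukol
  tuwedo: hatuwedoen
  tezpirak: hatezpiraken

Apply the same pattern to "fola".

"fola" begins with f-. The stems beginning with f- (fikrimal → kafikrimal, fukipgik → kafukipgik) add the prefix ka-.
So fola → kafola.

kafola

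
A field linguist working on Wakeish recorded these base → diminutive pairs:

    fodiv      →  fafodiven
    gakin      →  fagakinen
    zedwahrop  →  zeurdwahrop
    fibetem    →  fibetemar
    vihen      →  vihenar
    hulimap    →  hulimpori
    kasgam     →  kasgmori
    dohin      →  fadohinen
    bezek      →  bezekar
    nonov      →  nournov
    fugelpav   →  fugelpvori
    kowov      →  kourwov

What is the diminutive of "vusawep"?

vusawepar

"vusawep" has last vowel 'e'. The stems whose last vowel is 'e' (vihen → vihenar, fibetem → fibetemar, bezek → bezekar) add -ar.
The other patterns: stems whose last vowel is 'i' add fa- … -en around the stem; stems whose last vowel is 'o' insert -ur- after the first vowel; stems whose last vowel is 'a' delete the last vowel and add -ori.
So vusawep → vusawepar.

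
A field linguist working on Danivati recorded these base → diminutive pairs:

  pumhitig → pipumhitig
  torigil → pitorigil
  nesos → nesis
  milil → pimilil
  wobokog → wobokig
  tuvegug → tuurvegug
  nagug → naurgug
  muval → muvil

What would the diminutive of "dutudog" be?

dutudig

nagug and pumhitig both end in -g yet inflect differently (naurgug, pipumhitig), so the final letter is not what conditions the rule; the last vowel is.
"dutudog" has last vowel 'o'. The stems whose last vowel is 'o' (nesos → nesis, wobokog → wobokig) change the last vowel to 'i'.
The other patterns: stems whose last vowel is 'u' insert -ur- after the first vowel; stems whose last vowel is 'i' add the prefix pi-.
So dutudog → dutudig.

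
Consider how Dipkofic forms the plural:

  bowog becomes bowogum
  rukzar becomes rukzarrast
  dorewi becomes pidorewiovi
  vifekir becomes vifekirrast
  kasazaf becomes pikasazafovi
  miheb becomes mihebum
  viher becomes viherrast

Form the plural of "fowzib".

fowzibum

rukzar and kasazaf both have last vowel 'a' yet inflect differently (rukzarrast, pikasazafovi), so the last vowel is not what conditions the rule; the final letter is.
"fowzib" ends in -b. The one such stem in the data (miheb → mihebum) adds -um, so the same rule applies.
So fowzib → fowzibum.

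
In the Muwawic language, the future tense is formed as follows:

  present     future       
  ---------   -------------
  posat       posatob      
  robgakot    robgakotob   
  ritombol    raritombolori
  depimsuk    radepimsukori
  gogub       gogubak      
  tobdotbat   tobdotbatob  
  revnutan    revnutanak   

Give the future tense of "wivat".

wivatob

ritombol and robgakot both have last vowel 'o' yet inflect differently (raritombolori, robgakotob), so the last vowel is not what conditions the rule; the final letter is.
"wivat" ends in -t. The stems ending in -t (posat → posatob, robgakot → robgakotob, tobdotbat → tobdotbatob) add -ob.
The other patterns: stems ending in -k or -l add ra- … -ori around the stem; stems ending in -b or -n add -ak.
So wivat → wivatob.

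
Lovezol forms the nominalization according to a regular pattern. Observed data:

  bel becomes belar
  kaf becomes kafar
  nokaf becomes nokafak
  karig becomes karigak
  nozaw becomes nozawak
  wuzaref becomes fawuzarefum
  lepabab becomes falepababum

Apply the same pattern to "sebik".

kaf and nokaf both end in -f yet inflect differently (kafar, nokafak), so the final letter is not what conditions the rule; the number of vowels is.
"sebik" has 2 vowels. The stems with 2 vowels (nokaf → nokafak, karig → karigak, nozaw → nozawak) add -ak.
The other patterns: stems with 1 vowel add -ar; stems with 3 vowels add fa- … -um around the stem.
So sebik → sebikak.

sebikak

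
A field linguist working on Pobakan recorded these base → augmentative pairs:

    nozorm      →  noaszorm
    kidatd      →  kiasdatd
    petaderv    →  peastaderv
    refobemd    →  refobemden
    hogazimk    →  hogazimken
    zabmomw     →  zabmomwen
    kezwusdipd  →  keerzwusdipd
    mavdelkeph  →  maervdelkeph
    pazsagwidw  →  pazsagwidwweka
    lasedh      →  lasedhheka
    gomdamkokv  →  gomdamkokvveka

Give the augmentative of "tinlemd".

"tinlemd" has second-to-last letter 'm'. The stems whose second-to-last letter is 'm' (refobemd → refobemden, hogazimk → hogazimken, zabmomw → zabmomwen) add -en.
The other patterns: stems whose second-to-last letter is 'r' or 't' insert -as- after the first vowel; stems whose second-to-last letter is 'p' insert -er- after the first vowel; stems whose second-to-last letter is 'd' or 'k' double the final consonant and add -eka.
So tinlemd → tinlemden.

tinlemden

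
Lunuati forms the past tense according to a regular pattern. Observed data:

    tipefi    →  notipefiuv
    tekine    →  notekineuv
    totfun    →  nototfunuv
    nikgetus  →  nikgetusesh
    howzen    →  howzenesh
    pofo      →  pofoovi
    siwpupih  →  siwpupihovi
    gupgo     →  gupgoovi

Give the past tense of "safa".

totfun and howzen both end in -n yet inflect differently (nototfunuv, howzenesh), so the final letter is not what conditions the rule; the first letter is.
"safa" begins with s-. The one such stem in the data (siwpupih → siwpupihovi) adds -ovi, so the same rule applies.
So safa → safaovi.

safaovi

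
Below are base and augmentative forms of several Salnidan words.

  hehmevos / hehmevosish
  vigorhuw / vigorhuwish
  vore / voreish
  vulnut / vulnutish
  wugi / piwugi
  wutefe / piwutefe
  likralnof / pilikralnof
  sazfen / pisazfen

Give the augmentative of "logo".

pilogo

"logo" begins with l-. The one such stem in the data (likralnof → pilikralnof) adds the prefix pi-, so the same rule applies.
So logo → pilogo.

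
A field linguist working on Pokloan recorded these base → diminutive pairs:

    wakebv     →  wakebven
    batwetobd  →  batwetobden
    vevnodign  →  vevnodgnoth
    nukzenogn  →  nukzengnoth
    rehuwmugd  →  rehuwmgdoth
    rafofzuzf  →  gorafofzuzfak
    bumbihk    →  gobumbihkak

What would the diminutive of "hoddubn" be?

batwetobd and rehuwmugd both end in -d yet inflect differently (batwetobden, rehuwmgdoth), so the final letter is not what conditions the rule; the second-to-last letter is.
"hoddubn" has second-to-last letter 'b'. The stems whose second-to-last letter is 'b' (wakebv → wakebven, batwetobd → batwetobden) add -en.
The other patterns: stems whose second-to-last letter is 'g' delete the last vowel and add -oth; stems whose second-to-last letter is 'h' or 'z' add go- … -ak around the stem.
So hoddubn → hoddubnen.

hoddubnen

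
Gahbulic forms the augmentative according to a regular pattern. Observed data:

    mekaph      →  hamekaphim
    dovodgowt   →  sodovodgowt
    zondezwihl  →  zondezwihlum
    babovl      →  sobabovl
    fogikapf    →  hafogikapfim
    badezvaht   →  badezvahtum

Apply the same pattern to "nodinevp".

zondezwihl and babovl both end in -l yet inflect differently (zondezwihlum, sobabovl), so the final letter is not what conditions the rule; the second-to-last letter is.
"nodinevp" has second-to-last letter 'v'. The one such stem in the data (babovl → sobabovl) adds the prefix so-, so the same rule applies.
The other patterns: stems whose second-to-last letter is 'h' add -um; stems whose second-to-last letter is 'p' add ha- … -im around the stem.
So nodinevp → sonodinevp.

sonodinevp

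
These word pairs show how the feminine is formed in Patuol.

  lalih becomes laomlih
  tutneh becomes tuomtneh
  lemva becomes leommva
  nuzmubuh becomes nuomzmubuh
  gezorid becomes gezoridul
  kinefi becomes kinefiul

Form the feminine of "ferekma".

feomrekma

"ferekma" ends in -a. The one such stem in the data (lemva → leommva) inserts -om- after the first vowel (as do lalih, tutneh), so the same rule applies.
So ferekma → feomrekma.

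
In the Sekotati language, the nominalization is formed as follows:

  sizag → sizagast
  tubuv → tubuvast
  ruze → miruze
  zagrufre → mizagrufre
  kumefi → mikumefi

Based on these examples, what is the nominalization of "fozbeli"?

mifozbeli

"fozbeli" ends in a vowel. The stems ending in a vowel (ruze → miruze, zagrufre → mizagrufre, kumefi → mikumefi) add the prefix mi-.
So fozbeli → mifozbeli.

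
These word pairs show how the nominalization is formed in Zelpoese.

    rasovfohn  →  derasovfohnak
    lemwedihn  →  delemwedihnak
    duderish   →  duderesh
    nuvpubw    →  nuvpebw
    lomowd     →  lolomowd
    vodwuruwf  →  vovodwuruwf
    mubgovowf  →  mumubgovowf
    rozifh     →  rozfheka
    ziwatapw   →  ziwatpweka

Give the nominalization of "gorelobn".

gorelebn

duderish and rozifh both end in -h yet inflect differently (duderesh, rozfheka), so the final letter is not what conditions the rule; the second-to-last letter is.
"gorelobn" has second-to-last letter 'b'. The one such stem in the data (nuvpubw → nuvpebw) changes the last vowel to 'e' (as does duderish), so the same rule applies.
So gorelobn → gorelebn.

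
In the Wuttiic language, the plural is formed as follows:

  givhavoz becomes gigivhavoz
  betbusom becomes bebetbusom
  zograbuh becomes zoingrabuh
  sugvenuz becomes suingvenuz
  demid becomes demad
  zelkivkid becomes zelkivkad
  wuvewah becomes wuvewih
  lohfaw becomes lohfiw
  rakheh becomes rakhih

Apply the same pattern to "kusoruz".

givhavoz and sugvenuz both end in -z yet inflect differently (gigivhavoz, suingvenuz), so the final letter is not what conditions the rule; the last vowel is.
"kusoruz" has last vowel 'u'. The stems whose last vowel is 'u' (zograbuh → zoingrabuh, sugvenuz → suingvenuz) insert -in- after the first vowel.
The other patterns: stems whose last vowel is 'o' repeat the first consonant+vowel as a prefix; stems whose last vowel is 'i' change the last vowel to 'a'; stems whose last vowel is 'a' or 'e' change the last vowel to 'i'.
So kusoruz → kuinsoruz.

kuinsoruz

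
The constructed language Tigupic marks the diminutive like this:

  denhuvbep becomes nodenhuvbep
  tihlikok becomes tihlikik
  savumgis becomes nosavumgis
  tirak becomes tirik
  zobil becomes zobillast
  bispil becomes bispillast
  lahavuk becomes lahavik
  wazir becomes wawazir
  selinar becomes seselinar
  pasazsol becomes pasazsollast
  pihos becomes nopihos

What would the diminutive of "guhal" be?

selinar and tirak both have last vowel 'a' yet inflect differently (seselinar, tirik), so the last vowel is not what conditions the rule; the final letter is.
"guhal" ends in -l. The stems ending in -l (pasazsol → pasazsollast, bispil → bispillast, zobil → zobillast) double the final consonant and add -ast.
So guhal → guhallast.

guhallast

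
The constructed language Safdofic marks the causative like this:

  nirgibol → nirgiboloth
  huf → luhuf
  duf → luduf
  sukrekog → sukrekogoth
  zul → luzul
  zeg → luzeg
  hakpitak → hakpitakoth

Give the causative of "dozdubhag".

dozdubhagoth

"dozdubhag" has 3 vowels. The stems with 3 vowels (hakpitak → hakpitakoth, sukrekog → sukrekogoth, nirgibol → nirgiboloth) add -oth.
The other pattern: stems with 1 vowel add the prefix lu-.
So dozdubhag → dozdubhagoth.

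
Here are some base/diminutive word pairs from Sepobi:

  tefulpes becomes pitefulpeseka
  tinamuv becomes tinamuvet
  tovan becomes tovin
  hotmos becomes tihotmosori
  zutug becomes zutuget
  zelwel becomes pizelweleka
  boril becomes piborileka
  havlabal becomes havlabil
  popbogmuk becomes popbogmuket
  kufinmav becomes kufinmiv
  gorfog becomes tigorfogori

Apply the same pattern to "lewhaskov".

tilewhaskovori

"lewhaskov" has last vowel 'o'. The stems whose last vowel is 'o' (gorfog → tigorfogori, hotmos → tihotmosori) add ti- … -ori around the stem.
The other patterns: stems whose last vowel is 'u' add -et; stems whose last vowel is 'e' or 'i' add pi- … -eka around the stem; stems whose last vowel is 'a' change the last vowel to 'i'.
So lewhaskov → tilewhaskovori.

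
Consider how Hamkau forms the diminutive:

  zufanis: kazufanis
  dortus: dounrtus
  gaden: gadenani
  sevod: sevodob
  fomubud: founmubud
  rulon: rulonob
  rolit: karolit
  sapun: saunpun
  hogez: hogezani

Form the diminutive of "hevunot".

gaden and sapun both end in -n yet inflect differently (gadenani, saunpun), so the final letter is not what conditions the rule; the last vowel is.
"hevunot" has last vowel 'o'. The stems whose last vowel is 'o' (sevod → sevodob, rulon → rulonob) add -ob.
So hevunot → hevunotob.

hevunotob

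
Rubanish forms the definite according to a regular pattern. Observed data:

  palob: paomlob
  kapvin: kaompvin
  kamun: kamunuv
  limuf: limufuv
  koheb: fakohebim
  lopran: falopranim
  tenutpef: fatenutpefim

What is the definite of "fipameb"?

fafipamebim

kapvin and kamun both end in -n yet inflect differently (kaompvin, kamunuv), so the final letter is not what conditions the rule; the last vowel is.
"fipameb" has last vowel 'e'. The stems whose last vowel is 'e' (koheb → fakohebim, tenutpef → fatenutpefim) add fa- … -im around the stem.
So fipameb → fafipamebim.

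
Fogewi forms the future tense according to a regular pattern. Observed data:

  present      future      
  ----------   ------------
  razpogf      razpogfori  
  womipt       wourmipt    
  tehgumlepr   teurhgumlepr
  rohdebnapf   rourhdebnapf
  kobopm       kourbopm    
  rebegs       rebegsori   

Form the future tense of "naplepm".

rohdebnapf and razpogf both end in -f yet inflect differently (rourhdebnapf, razpogfori), so the final letter is not what conditions the rule; the second-to-last letter is.
"naplepm" has second-to-last letter 'p'. The stems whose second-to-last letter is 'p' (rohdebnapf → rourhdebnapf, tehgumlepr → teurhgumlepr, womipt → wourmipt) insert -ur- after the first vowel.
The other pattern: stems whose second-to-last letter is 'g' add -ori.
So naplepm → naurplepm.

naurplepm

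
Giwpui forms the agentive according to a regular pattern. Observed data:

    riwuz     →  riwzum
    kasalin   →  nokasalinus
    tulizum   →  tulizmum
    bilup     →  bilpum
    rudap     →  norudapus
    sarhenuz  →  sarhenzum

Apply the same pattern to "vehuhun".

vehuhnum

bilup and rudap both end in -p yet inflect differently (bilpum, norudapus), so the final letter is not what conditions the rule; the last vowel is.
"vehuhun" has last vowel 'u'. The stems whose last vowel is 'u' (sarhenuz → sarhenzum, tulizum → tulizmum, bilup → bilpum) delete the last vowel and add -um.
So vehuhun → vehuhnum.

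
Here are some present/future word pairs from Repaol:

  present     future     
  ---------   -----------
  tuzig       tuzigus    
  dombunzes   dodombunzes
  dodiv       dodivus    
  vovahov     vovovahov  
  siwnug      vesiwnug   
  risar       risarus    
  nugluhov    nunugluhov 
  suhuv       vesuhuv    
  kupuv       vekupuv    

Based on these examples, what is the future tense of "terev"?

teterev

dodiv and nugluhov both end in -v yet inflect differently (dodivus, nunugluhov), so the final letter is not what conditions the rule; the last vowel is.
"terev" has last vowel 'e'. The one such stem in the data (dombunzes → dodombunzes) repeats the first consonant+vowel as a prefix (as do nugluhov, vovahov), so the same rule applies.
The other patterns: stems whose last vowel is 'a' or 'i' add -us; stems whose last vowel is 'u' add the prefix ve-.
So terev → teterev.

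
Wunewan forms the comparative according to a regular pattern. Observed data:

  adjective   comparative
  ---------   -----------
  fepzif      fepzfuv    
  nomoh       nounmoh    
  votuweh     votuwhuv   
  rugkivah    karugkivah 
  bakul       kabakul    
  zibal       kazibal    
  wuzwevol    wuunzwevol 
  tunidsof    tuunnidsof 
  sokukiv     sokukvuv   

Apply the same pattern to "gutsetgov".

votuweh and nomoh both end in -h yet inflect differently (votuwhuv, nounmoh), so the final letter is not what conditions the rule; the last vowel is.
"gutsetgov" has last vowel 'o'. The stems whose last vowel is 'o' (nomoh → nounmoh, wuzwevol → wuunzwevol, tunidsof → tuunnidsof) insert -un- after the first vowel.
So gutsetgov → guuntsetgov.

guuntsetgov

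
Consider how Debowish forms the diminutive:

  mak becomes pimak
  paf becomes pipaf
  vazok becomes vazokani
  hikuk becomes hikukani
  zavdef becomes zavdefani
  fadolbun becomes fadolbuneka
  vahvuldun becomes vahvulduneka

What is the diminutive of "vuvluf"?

mak and vazok both end in -k yet inflect differently (pimak, vazokani), so the final letter is not what conditions the rule; the number of vowels is.
"vuvluf" has 2 vowels. The stems with 2 vowels (vazok → vazokani, hikuk → hikukani, zavdef → zavdefani) add -ani.
So vuvluf → vuvlufani.

vuvlufani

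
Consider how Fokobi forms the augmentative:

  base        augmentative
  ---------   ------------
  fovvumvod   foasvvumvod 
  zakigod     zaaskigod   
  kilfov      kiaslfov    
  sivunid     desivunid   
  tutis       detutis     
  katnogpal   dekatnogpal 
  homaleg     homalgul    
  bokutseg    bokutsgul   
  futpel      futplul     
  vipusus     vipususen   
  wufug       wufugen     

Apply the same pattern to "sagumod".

fovvumvod and sivunid both end in -d yet inflect differently (foasvvumvod, desivunid), so the final letter is not what conditions the rule; the last vowel is.
"sagumod" has last vowel 'o'. The stems whose last vowel is 'o' (fovvumvod → foasvvumvod, zakigod → zaaskigod, kilfov → kiaslfov) insert -as- after the first vowel.
The other patterns: stems whose last vowel is 'a' or 'i' add the prefix de-; stems whose last vowel is 'e' delete the last vowel and add -ul; stems whose last vowel is 'u' add -en.
So sagumod → saasgumod.

saasgumod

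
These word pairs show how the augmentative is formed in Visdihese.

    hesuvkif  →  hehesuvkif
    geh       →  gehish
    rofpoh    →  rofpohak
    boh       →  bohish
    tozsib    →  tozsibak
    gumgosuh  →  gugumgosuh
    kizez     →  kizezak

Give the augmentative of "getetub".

boh and rofpoh both end in -h yet inflect differently (bohish, rofpohak), so the final letter is not what conditions the rule; the number of vowels is.
"getetub" has 3 vowels. The stems with 3 vowels (hesuvkif → hehesuvkif, gumgosuh → gugumgosuh) repeat the first consonant+vowel as a prefix.
So getetub → gegetetub.

gegetetub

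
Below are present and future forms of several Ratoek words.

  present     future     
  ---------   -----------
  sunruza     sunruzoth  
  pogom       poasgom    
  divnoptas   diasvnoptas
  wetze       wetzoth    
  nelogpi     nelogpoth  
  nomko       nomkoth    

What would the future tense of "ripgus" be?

riaspgus

nomko and pogom both have last vowel 'o' yet inflect differently (nomkoth, poasgom), so the last vowel is not what conditions the rule; whether the stem ends in a vowel or a consonant is.
"ripgus" ends in a consonant. The stems ending in a consonant (pogom → poasgom, divnoptas → diasvnoptas) insert -as- after the first vowel.
The other pattern: stems ending in a vowel drop the final letter and add -oth.
So ripgus → riaspgus.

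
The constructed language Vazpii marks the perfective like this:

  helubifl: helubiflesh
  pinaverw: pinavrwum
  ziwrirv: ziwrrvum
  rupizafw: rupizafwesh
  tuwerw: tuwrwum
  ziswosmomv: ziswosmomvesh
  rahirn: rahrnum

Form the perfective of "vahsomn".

"vahsomn" has second-to-last letter 'm'. The one such stem in the data (ziswosmomv → ziswosmomvesh) adds -esh, so the same rule applies.
So vahsomn → vahsomnesh.

vahsomnesh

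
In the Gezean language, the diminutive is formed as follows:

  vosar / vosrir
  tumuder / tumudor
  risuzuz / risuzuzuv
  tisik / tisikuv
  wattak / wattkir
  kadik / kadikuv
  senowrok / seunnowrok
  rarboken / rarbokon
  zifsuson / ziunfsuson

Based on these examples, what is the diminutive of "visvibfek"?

visvibfok

wattak and senowrok both end in -k yet inflect differently (wattkir, seunnowrok), so the final letter is not what conditions the rule; the last vowel is.
"visvibfek" has last vowel 'e'. The stems whose last vowel is 'e' (rarboken → rarbokon, tumuder → tumudor) change the last vowel to 'o'.
The other patterns: stems whose last vowel is 'a' delete the last vowel and add -ir; stems whose last vowel is 'o' insert -un- after the first vowel; stems whose last vowel is 'i' or 'u' add -uv.
So visvibfek → visvibfok.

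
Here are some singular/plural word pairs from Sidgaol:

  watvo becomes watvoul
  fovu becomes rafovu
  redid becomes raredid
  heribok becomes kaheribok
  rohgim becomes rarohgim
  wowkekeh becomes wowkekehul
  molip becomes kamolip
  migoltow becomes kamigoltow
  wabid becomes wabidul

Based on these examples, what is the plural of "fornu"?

rafornu

"fornu" begins with f-. The one such stem in the data (fovu → rafovu) adds the prefix ra-, so the same rule applies.
So fornu → rafornu.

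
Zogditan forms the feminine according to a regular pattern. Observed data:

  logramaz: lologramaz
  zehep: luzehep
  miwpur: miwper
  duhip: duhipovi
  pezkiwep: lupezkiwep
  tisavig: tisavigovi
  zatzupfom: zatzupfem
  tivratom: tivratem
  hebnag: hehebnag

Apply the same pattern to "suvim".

suvimovi

hebnag and tisavig both end in -g yet inflect differently (hehebnag, tisavigovi), so the final letter is not what conditions the rule; the last vowel is.
"suvim" has last vowel 'i'. The stems whose last vowel is 'i' (tisavig → tisavigovi, duhip → duhipovi) add -ovi.
So suvim → suvimovi.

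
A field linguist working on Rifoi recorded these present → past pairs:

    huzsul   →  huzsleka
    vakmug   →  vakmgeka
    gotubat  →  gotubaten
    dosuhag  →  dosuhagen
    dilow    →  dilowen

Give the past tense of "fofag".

vakmug and dosuhag both end in -g yet inflect differently (vakmgeka, dosuhagen), so the final letter is not what conditions the rule; the last vowel is.
"fofag" has last vowel 'a'. The stems whose last vowel is 'a' (gotubat → gotubaten, dosuhag → dosuhagen) add -en.
The other pattern: stems whose last vowel is 'u' delete the last vowel and add -eka.
So fofag → fofagen.

fofagen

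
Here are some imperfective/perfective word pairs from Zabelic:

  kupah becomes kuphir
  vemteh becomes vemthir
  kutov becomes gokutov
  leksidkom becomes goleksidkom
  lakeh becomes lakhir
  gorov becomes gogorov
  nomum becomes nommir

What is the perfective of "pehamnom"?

leksidkom and nomum both end in -m yet inflect differently (goleksidkom, nommir), so the final letter is not what conditions the rule; the last vowel is.
"pehamnom" has last vowel 'o'. The stems whose last vowel is 'o' (gorov → gogorov, leksidkom → goleksidkom, kutov → gokutov) add the prefix go-.
The other pattern: stems whose last vowel is 'a', 'e' or 'u' delete the last vowel and add -ir.
So pehamnom → gopehamnom.

gopehamnom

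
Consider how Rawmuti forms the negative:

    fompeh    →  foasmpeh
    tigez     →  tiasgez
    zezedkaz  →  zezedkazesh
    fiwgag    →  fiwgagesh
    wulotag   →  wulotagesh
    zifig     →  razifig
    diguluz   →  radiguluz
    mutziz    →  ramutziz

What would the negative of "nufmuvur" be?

ranufmuvur

tigez and zezedkaz both end in -z yet inflect differently (tiasgez, zezedkazesh), so the final letter is not what conditions the rule; the last vowel is.
"nufmuvur" has last vowel 'u'. The one such stem in the data (diguluz → radiguluz) adds the prefix ra-, so the same rule applies.
The other patterns: stems whose last vowel is 'e' insert -as- after the first vowel; stems whose last vowel is 'a' add -esh.
So nufmuvur → ranufmuvur.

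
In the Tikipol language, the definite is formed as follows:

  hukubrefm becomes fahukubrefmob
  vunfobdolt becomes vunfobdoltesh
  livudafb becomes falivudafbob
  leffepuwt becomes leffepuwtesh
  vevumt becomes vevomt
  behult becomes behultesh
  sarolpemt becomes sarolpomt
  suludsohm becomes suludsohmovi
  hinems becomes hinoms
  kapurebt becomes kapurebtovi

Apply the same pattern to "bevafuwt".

sarolpemt and kapurebt both end in -t yet inflect differently (sarolpomt, kapurebtovi), so the final letter is not what conditions the rule; the second-to-last letter is.
"bevafuwt" has second-to-last letter 'w'. The one such stem in the data (leffepuwt → leffepuwtesh) adds -esh, so the same rule applies.
So bevafuwt → bevafuwtesh.

bevafuwtesh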